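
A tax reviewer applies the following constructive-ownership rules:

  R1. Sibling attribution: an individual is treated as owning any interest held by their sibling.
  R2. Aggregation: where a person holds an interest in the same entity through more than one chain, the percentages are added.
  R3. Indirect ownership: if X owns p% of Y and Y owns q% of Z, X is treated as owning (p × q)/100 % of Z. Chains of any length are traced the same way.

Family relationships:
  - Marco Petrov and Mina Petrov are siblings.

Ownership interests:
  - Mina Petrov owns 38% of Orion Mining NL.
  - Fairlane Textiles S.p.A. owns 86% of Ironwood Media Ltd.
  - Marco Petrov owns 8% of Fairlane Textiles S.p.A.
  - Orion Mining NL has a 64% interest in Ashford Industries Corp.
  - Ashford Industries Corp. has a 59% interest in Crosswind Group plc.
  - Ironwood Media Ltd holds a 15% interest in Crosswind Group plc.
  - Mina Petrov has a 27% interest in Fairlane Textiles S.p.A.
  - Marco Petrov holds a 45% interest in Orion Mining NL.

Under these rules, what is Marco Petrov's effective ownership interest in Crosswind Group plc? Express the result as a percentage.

By sibling attribution (R1), Marco Petrov is treated as also owning Mina Petrov's interest in Orion Mining NL, giving 45% + 38% = 83%.
By sibling attribution (R1), Marco Petrov is treated as also owning Mina Petrov's interest in Fairlane Textiles S.p.A, giving 8% + 27% = 35%.
Chain via Orion Mining NL → Ashford Industries Corp. (R3): 83% × 64% × 59% = 31.3408% of Crosswind Group plc.
Chain via Fairlane Textiles S.p.A. → Ironwood Media Ltd (R3): 35% × 86% × 15% = 4.515% of Crosswind Group plc.
Aggregating (R2): 31.3408% + 4.515% = 35.8558%.

35.8558%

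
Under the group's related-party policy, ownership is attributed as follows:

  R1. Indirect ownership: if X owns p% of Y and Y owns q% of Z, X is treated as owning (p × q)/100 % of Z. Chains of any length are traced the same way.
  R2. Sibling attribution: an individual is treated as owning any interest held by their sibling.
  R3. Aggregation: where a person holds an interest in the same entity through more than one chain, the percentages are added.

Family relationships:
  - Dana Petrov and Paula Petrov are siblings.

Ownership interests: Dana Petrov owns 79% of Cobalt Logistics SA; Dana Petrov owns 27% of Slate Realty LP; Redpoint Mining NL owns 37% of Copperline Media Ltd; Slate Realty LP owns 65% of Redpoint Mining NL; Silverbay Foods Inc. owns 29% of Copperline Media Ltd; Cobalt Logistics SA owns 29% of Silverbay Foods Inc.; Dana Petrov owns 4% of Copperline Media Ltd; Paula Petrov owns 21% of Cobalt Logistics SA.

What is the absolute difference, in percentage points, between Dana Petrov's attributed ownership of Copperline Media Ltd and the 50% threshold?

By sibling attribution (R2), Dana Petrov is treated as also owning Paula Petrov's interest in Cobalt Logistics SA, giving 79% + 21% = 100%.
Chain via Cobalt Logistics SA → Silverbay Foods Inc. (R1): 100% × 29% × 29% = 8.41% of Copperline Media Ltd.
Chain via Slate Realty LP → Redpoint Mining NL (R1): 27% × 65% × 37% = 6.4935% of Copperline Media Ltd.
Direct interest in Copperline Media Ltd: 4%.
Aggregating (R3): 8.41% + 6.4935% + 4% = 18.9035%.
18.9035% falls short of the 50% threshold by 31.0965 percentage points.

31.0965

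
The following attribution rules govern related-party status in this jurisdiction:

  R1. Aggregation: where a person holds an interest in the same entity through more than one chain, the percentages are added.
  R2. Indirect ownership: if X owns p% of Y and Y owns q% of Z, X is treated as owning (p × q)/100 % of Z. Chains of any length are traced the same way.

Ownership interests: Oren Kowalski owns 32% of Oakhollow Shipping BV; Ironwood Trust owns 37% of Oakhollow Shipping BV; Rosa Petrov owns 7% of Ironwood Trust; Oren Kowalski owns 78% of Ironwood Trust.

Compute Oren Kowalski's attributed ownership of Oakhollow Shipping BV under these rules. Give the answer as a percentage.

60.86%

Chain via Ironwood Trust (R2): 78% × 37% = 28.86% of Oakhollow Shipping BV.
Direct interest in Oakhollow Shipping BV: 32%.
Aggregating (R1): 28.86% + 32% = 60.86%.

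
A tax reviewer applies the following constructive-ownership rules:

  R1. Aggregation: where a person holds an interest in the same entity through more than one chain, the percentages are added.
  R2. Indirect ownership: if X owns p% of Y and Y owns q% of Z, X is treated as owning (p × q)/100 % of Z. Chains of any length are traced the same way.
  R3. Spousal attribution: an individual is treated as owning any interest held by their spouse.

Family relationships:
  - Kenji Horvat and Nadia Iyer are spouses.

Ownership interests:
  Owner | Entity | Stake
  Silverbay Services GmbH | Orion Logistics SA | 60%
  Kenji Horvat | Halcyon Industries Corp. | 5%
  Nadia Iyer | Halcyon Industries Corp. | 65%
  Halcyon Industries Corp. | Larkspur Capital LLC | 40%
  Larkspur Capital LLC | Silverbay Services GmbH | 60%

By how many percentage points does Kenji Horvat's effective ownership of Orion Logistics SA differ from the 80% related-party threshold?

By spousal attribution (R3), Kenji Horvat is treated as also owning Nadia Iyer's interest in Halcyon Industries Corp, giving 5% + 65% = 70%.
Chain via Halcyon Industries Corp. → Larkspur Capital LLC → Silverbay Services GmbH (R2): 70% × 40% × 60% × 60% = 10.08% of Orion Logistics SA.
10.08% falls short of the 80% threshold by 69.92 percentage points.

69.92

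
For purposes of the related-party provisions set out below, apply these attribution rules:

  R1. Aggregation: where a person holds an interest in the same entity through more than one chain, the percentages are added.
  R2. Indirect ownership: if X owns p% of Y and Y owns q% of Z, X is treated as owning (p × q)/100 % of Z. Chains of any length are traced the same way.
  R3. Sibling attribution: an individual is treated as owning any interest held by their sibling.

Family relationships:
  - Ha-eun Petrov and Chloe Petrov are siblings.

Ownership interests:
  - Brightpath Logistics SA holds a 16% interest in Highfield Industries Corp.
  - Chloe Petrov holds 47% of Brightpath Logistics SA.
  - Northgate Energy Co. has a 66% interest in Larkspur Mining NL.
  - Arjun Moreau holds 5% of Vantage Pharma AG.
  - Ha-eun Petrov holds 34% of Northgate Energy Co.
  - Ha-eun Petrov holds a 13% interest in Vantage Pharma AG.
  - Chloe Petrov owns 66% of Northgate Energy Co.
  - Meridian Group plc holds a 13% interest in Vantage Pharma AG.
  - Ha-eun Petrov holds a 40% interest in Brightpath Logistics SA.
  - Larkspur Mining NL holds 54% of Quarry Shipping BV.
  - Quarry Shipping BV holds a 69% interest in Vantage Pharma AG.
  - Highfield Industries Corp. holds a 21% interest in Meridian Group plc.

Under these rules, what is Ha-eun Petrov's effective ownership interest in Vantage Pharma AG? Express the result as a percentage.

37.971616%

By sibling attribution (R3), Ha-eun Petrov is treated as also owning Chloe Petrov's interest in Brightpath Logistics SA, giving 40% + 47% = 87%.
By sibling attribution (R3), Ha-eun Petrov is treated as also owning Chloe Petrov's interest in Northgate Energy Co, giving 34% + 66% = 100%.
Chain via Brightpath Logistics SA → Highfield Industries Corp. → Meridian Group plc (R2): 87% × 16% × 21% × 13% = 0.380016% of Vantage Pharma AG.
Chain via Northgate Energy Co. → Larkspur Mining NL → Quarry Shipping BV (R2): 100% × 66% × 54% × 69% = 24.5916% of Vantage Pharma AG.
Direct interest in Vantage Pharma AG: 13%.
Aggregating (R1): 0.380016% + 24.5916% + 13% = 37.971616%.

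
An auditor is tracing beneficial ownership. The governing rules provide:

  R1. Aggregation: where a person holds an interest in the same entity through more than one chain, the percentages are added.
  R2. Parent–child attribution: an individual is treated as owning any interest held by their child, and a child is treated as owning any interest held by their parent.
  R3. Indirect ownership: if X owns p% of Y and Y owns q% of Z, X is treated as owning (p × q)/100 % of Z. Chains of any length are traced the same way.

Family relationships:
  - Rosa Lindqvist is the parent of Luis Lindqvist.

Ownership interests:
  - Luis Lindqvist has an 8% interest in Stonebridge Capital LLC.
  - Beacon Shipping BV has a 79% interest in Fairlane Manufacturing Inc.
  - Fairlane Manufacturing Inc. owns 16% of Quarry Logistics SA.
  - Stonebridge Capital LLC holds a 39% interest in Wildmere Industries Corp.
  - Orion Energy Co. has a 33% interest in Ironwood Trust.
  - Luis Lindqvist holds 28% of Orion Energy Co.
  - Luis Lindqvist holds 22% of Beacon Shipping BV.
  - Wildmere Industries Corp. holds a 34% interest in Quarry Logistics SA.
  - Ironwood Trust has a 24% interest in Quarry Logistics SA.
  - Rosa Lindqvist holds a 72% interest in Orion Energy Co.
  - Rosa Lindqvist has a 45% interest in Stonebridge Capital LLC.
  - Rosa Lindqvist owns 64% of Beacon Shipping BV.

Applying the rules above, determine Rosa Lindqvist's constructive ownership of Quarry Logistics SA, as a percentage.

25.8182%

By parent–child attribution (R2), Rosa Lindqvist is treated as also owning Luis Lindqvist's interest in Orion Energy Co, giving 72% + 28% = 100%.
By parent–child attribution (R2), Rosa Lindqvist is treated as also owning Luis Lindqvist's interest in Beacon Shipping BV, giving 64% + 22% = 86%.
By parent–child attribution (R2), Rosa Lindqvist is treated as also owning Luis Lindqvist's interest in Stonebridge Capital LLC, giving 45% + 8% = 53%.
Chain via Orion Energy Co. → Ironwood Trust (R3): 100% × 33% × 24% = 7.92% of Quarry Logistics SA.
Chain via Beacon Shipping BV → Fairlane Manufacturing Inc. (R3): 86% × 79% × 16% = 10.8704% of Quarry Logistics SA.
Chain via Stonebridge Capital LLC → Wildmere Industries Corp. (R3): 53% × 39% × 34% = 7.0278% of Quarry Logistics SA.
Aggregating (R1): 7.92% + 10.8704% + 7.0278% = 25.8182%.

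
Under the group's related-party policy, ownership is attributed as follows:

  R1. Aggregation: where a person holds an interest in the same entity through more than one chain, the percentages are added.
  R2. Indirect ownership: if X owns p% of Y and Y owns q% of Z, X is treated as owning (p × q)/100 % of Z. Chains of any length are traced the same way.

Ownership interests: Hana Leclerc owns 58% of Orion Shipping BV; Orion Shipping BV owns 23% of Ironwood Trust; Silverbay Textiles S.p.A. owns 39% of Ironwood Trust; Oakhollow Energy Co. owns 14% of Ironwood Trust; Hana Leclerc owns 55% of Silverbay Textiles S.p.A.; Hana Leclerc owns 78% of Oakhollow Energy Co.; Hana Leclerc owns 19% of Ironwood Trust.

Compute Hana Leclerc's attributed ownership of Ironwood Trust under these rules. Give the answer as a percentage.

Chain via Orion Shipping BV (R2): 58% × 23% = 13.34% of Ironwood Trust.
Chain via Silverbay Textiles S.p.A. (R2): 55% × 39% = 21.45% of Ironwood Trust.
Chain via Oakhollow Energy Co. (R2): 78% × 14% = 10.92% of Ironwood Trust.
Direct interest in Ironwood Trust: 19%.
Aggregating (R1): 13.34% + 21.45% + 10.92% + 19% = 64.71%.

64.71%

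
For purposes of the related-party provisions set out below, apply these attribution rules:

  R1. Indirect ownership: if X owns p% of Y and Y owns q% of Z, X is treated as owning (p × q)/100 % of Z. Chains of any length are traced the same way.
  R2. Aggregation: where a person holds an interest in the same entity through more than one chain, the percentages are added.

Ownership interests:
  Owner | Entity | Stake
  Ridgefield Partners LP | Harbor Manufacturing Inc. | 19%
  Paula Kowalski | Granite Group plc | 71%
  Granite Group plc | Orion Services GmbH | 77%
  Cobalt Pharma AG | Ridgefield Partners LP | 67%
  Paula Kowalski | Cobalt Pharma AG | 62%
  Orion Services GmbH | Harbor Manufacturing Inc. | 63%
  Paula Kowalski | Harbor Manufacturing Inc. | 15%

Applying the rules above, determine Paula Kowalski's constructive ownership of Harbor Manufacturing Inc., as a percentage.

Chain via Cobalt Pharma AG → Ridgefield Partners LP (R1): 62% × 67% × 19% = 7.8926% of Harbor Manufacturing Inc.
Chain via Granite Group plc → Orion Services GmbH (R1): 71% × 77% × 63% = 34.4421% of Harbor Manufacturing Inc.
Direct interest in Harbor Manufacturing Inc: 15%.
Aggregating (R2): 7.8926% + 34.4421% + 15% = 57.3347%.

57.3347%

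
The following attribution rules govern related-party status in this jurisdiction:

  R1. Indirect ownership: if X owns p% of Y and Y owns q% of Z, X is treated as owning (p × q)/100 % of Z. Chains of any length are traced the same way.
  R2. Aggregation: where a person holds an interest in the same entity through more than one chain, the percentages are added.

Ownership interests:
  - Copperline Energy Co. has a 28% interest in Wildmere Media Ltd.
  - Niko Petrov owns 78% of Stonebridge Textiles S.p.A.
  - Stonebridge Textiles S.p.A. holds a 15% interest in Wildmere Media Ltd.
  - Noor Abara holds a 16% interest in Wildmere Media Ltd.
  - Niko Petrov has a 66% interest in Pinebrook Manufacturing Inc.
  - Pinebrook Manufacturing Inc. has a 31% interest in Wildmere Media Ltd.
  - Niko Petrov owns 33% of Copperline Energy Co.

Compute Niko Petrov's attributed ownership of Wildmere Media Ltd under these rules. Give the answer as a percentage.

41.4%

Chain via Pinebrook Manufacturing Inc. (R1): 66% × 31% = 20.46% of Wildmere Media Ltd.
Chain via Copperline Energy Co. (R1): 33% × 28% = 9.24% of Wildmere Media Ltd.
Chain via Stonebridge Textiles S.p.A. (R1): 78% × 15% = 11.7% of Wildmere Media Ltd.
Aggregating (R2): 20.46% + 9.24% + 11.7% = 41.4%.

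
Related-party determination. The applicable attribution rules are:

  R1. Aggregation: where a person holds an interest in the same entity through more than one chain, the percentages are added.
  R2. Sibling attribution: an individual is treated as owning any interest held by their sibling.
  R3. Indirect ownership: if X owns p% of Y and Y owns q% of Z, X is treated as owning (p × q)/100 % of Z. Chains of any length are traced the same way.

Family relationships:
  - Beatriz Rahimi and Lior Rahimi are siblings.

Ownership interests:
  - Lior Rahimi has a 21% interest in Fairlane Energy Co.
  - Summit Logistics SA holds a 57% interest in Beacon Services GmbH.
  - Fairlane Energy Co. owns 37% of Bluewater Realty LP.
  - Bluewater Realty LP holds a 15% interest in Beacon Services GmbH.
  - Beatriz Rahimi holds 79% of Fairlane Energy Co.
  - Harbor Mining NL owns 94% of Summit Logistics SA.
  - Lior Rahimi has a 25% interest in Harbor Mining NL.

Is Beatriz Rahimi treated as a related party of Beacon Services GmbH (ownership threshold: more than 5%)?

Yes

By sibling attribution (R2), Beatriz Rahimi is treated as also owning Lior Rahimi's interest in Fairlane Energy Co, giving 79% + 21% = 100%.
By sibling attribution (R2), Beatriz Rahimi is treated as owning Lior Rahimi's 25% interest in Harbor Mining NL.
Chain via Fairlane Energy Co. → Bluewater Realty LP (R3): 100% × 37% × 15% = 5.55% of Beacon Services GmbH.
Chain via Harbor Mining NL → Summit Logistics SA (R3): 25% × 94% × 57% = 13.395% of Beacon Services GmbH.
Aggregating (R1): 5.55% + 13.395% = 18.945%.
18.945% exceeds the 5% threshold, so Beatriz is a related party to Beacon Services GmbH.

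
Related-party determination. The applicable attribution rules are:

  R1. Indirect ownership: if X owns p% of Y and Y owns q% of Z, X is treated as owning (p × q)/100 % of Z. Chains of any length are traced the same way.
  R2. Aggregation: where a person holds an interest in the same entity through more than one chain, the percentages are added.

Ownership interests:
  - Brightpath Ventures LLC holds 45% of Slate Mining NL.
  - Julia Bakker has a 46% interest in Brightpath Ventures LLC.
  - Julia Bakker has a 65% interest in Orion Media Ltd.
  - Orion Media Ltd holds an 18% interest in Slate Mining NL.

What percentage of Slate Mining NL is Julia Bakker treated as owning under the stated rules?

Chain via Brightpath Ventures LLC (R1): 46% × 45% = 20.7% of Slate Mining NL.
Chain via Orion Media Ltd (R1): 65% × 18% = 11.7% of Slate Mining NL.
Aggregating (R2): 20.7% + 11.7% = 32.4%.

32.4%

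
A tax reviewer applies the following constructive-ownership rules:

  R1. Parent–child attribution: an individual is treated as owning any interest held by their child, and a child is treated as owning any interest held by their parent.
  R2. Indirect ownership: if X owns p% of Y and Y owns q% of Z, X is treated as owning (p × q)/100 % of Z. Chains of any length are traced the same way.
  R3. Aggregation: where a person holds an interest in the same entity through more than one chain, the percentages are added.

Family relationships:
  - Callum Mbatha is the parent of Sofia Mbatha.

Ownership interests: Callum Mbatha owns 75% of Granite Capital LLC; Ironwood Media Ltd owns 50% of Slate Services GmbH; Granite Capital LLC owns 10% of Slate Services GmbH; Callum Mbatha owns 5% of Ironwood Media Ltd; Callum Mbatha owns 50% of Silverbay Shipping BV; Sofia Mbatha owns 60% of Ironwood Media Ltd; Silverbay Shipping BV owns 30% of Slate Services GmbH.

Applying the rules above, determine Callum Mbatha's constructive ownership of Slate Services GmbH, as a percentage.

By parent–child attribution (R1), Callum Mbatha is treated as also owning Sofia Mbatha's interest in Ironwood Media Ltd, giving 5% + 60% = 65%.
Chain via Silverbay Shipping BV (R2): 50% × 30% = 15% of Slate Services GmbH.
Chain via Ironwood Media Ltd (R2): 65% × 50% = 32.5% of Slate Services GmbH.
Chain via Granite Capital LLC (R2): 75% × 10% = 7.5% of Slate Services GmbH.
Aggregating (R3): 15% + 32.5% + 7.5% = 55%.

55%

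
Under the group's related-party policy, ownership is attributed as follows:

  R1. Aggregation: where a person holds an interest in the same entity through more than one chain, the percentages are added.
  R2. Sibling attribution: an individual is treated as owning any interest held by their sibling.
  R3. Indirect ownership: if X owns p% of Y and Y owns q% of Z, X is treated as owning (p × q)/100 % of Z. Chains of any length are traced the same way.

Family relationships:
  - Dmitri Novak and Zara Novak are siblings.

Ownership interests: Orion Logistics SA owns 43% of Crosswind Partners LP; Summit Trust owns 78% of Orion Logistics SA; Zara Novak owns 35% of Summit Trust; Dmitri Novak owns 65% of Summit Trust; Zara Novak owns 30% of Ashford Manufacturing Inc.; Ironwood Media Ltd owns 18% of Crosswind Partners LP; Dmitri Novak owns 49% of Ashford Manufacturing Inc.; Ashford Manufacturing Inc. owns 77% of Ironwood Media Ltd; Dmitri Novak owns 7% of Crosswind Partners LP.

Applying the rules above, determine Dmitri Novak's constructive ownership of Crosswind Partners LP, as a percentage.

51.4894%

By sibling attribution (R2), Dmitri Novak is treated as also owning Zara Novak's interest in Summit Trust, giving 65% + 35% = 100%.
By sibling attribution (R2), Dmitri Novak is treated as also owning Zara Novak's interest in Ashford Manufacturing Inc, giving 49% + 30% = 79%.
Chain via Summit Trust → Orion Logistics SA (R3): 100% × 78% × 43% = 33.54% of Crosswind Partners LP.
Chain via Ashford Manufacturing Inc. → Ironwood Media Ltd (R3): 79% × 77% × 18% = 10.9494% of Crosswind Partners LP.
Direct interest in Crosswind Partners LP: 7%.
Aggregating (R1): 33.54% + 10.9494% + 7% = 51.4894%.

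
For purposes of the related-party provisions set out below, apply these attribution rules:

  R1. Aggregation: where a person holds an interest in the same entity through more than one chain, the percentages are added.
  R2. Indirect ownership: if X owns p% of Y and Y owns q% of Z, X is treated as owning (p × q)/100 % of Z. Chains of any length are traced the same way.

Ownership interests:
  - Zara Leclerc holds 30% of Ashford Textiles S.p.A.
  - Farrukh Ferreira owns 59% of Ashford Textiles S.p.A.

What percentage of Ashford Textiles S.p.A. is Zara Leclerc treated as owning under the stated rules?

30%

Direct interest in Ashford Textiles S.p.A: 30%.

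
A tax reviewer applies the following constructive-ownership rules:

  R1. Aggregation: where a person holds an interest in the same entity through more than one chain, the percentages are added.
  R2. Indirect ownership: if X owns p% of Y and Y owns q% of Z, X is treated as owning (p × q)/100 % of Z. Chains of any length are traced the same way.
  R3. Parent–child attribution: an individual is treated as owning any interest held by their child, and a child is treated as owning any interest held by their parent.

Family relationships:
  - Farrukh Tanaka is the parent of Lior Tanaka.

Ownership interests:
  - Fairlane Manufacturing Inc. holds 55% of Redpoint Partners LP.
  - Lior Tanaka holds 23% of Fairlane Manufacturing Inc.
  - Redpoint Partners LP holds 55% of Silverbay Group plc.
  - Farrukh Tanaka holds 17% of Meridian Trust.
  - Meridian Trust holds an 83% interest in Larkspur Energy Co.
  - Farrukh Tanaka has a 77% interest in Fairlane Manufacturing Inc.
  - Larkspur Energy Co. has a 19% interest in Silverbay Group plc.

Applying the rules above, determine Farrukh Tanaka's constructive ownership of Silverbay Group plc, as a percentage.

By parent–child attribution (R3), Farrukh Tanaka is treated as also owning Lior Tanaka's interest in Fairlane Manufacturing Inc, giving 77% + 23% = 100%.
Chain via Fairlane Manufacturing Inc. → Redpoint Partners LP (R2): 100% × 55% × 55% = 30.25% of Silverbay Group plc.
Chain via Meridian Trust → Larkspur Energy Co. (R2): 17% × 83% × 19% = 2.6809% of Silverbay Group plc.
Aggregating (R1): 30.25% + 2.6809% = 32.9309%.

32.9309%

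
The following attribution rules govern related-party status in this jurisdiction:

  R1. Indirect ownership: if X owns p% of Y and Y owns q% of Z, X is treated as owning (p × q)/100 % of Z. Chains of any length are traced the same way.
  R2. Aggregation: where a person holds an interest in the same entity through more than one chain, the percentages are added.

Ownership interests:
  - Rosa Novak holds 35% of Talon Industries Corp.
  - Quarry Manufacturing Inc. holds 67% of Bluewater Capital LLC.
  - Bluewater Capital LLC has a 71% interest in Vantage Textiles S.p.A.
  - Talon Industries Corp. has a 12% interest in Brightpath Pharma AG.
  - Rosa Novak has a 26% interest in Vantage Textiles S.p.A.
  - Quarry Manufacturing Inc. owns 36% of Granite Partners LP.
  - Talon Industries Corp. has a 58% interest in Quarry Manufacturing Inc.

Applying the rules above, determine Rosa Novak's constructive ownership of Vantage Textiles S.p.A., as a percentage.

Chain via Talon Industries Corp. → Quarry Manufacturing Inc. → Bluewater Capital LLC (R1): 35% × 58% × 67% × 71% = 9.65671% of Vantage Textiles S.p.A.
Direct interest in Vantage Textiles S.p.A: 26%.
Aggregating (R2): 9.65671% + 26% = 35.65671%.

35.65671%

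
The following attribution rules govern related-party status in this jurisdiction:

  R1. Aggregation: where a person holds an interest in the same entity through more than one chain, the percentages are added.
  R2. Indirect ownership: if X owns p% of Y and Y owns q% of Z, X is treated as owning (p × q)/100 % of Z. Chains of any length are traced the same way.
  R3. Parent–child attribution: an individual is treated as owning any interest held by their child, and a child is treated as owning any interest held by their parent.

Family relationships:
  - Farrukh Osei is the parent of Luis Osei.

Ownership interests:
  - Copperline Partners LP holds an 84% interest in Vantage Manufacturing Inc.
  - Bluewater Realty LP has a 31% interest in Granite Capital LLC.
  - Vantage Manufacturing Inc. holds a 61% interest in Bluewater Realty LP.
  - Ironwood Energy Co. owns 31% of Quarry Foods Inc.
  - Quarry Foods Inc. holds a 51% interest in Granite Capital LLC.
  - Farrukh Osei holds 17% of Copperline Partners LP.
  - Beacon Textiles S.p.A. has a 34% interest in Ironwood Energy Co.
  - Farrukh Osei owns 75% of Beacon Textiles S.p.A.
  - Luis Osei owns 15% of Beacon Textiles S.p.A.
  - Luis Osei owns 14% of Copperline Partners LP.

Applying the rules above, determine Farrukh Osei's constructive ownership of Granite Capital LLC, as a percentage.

By parent–child attribution (R3), Farrukh Osei is treated as also owning Luis Osei's interest in Beacon Textiles S.p.A, giving 75% + 15% = 90%.
By parent–child attribution (R3), Farrukh Osei is treated as also owning Luis Osei's interest in Copperline Partners LP, giving 17% + 14% = 31%.
Chain via Beacon Textiles S.p.A. → Ironwood Energy Co. → Quarry Foods Inc. (R2): 90% × 34% × 31% × 51% = 4.83786% of Granite Capital LLC.
Chain via Copperline Partners LP → Vantage Manufacturing Inc. → Bluewater Realty LP (R2): 31% × 84% × 61% × 31% = 4.924164% of Granite Capital LLC.
Aggregating (R1): 4.83786% + 4.924164% = 9.762024%.

9.762024%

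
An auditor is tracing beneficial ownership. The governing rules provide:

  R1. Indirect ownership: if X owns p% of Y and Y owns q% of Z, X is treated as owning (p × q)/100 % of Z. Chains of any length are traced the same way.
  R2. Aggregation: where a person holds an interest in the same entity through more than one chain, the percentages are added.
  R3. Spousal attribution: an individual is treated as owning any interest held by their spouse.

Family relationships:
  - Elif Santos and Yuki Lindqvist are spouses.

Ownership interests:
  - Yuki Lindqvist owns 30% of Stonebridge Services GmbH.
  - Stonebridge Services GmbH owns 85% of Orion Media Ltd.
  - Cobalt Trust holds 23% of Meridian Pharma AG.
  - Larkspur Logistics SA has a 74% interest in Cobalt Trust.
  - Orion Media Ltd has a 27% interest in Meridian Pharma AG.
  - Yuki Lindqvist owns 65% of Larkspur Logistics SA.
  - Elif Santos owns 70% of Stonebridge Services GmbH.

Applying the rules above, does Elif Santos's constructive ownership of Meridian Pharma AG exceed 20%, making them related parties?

By spousal attribution (R3), Elif Santos is treated as also owning Yuki Lindqvist's interest in Stonebridge Services GmbH, giving 70% + 30% = 100%.
By spousal attribution (R3), Elif Santos is treated as owning Yuki Lindqvist's 65% interest in Larkspur Logistics SA.
Chain via Stonebridge Services GmbH → Orion Media Ltd (R1): 100% × 85% × 27% = 22.95% of Meridian Pharma AG.
Chain via Larkspur Logistics SA → Cobalt Trust (R1): 65% × 74% × 23% = 11.063% of Meridian Pharma AG.
Aggregating (R2): 22.95% + 11.063% = 34.013%.
34.013% exceeds the 20% threshold, so Elif is a related party to Meridian Pharma AG.

Yes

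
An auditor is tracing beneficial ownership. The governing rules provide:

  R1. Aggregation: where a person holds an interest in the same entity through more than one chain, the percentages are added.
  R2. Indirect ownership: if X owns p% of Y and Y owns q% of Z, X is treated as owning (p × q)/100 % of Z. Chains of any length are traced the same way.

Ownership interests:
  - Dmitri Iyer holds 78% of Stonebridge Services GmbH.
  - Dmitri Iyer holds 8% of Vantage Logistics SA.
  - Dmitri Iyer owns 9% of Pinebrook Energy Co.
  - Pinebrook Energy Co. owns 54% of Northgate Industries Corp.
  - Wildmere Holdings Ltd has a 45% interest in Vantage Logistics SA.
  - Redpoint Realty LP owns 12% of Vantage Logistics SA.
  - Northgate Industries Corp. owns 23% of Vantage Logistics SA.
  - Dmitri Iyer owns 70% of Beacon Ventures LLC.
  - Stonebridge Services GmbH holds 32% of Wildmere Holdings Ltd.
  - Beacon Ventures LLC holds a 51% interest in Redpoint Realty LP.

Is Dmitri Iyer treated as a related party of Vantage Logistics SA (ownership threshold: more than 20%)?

Yes

Chain via Pinebrook Energy Co. → Northgate Industries Corp. (R2): 9% × 54% × 23% = 1.1178% of Vantage Logistics SA.
Chain via Stonebridge Services GmbH → Wildmere Holdings Ltd (R2): 78% × 32% × 45% = 11.232% of Vantage Logistics SA.
Chain via Beacon Ventures LLC → Redpoint Realty LP (R2): 70% × 51% × 12% = 4.284% of Vantage Logistics SA.
Direct interest in Vantage Logistics SA: 8%.
Aggregating (R1): 1.1178% + 11.232% + 4.284% + 8% = 24.6338%.
24.6338% exceeds the 20% threshold, so Dmitri is a related party to Vantage Logistics SA.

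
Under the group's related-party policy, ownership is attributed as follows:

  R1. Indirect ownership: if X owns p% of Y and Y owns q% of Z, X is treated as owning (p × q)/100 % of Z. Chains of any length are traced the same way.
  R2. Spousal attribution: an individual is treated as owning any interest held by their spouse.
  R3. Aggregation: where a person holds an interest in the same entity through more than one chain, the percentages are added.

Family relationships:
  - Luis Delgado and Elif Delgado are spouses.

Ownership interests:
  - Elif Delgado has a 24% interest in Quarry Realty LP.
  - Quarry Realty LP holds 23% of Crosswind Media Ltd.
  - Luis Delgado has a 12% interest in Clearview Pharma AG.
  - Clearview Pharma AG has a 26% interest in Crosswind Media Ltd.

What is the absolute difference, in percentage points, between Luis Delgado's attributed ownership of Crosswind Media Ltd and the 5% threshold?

3.64

By spousal attribution (R2), Luis Delgado is treated as owning Elif Delgado's 24% interest in Quarry Realty LP.
Chain via Clearview Pharma AG (R1): 12% × 26% = 3.12% of Crosswind Media Ltd.
Chain via Quarry Realty LP (R1): 24% × 23% = 5.52% of Crosswind Media Ltd.
Aggregating (R3): 3.12% + 5.52% = 8.64%.
8.64% exceeds the 5% threshold by 3.64 percentage points.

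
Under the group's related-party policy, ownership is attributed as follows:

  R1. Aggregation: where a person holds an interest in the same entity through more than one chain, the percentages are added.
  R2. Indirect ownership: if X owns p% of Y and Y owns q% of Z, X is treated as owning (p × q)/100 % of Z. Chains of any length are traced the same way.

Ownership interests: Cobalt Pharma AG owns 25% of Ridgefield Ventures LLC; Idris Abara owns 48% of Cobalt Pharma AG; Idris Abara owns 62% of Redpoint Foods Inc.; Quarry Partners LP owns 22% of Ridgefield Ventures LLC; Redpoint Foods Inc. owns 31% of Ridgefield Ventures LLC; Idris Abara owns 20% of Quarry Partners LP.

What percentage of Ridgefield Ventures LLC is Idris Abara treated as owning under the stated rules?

35.62%

Chain via Quarry Partners LP (R2): 20% × 22% = 4.4% of Ridgefield Ventures LLC.
Chain via Cobalt Pharma AG (R2): 48% × 25% = 12% of Ridgefield Ventures LLC.
Chain via Redpoint Foods Inc. (R2): 62% × 31% = 19.22% of Ridgefield Ventures LLC.
Aggregating (R1): 4.4% + 12% + 19.22% = 35.62%.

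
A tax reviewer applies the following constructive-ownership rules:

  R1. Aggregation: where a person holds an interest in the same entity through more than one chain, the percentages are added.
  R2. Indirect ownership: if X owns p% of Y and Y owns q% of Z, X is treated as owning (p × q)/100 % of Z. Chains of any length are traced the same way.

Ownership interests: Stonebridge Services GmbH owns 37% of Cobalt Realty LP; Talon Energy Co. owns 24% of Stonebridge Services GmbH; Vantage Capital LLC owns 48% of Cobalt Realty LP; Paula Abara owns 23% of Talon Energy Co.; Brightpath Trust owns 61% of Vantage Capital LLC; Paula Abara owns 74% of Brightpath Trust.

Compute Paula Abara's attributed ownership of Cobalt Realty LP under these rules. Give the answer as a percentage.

23.7096%

Chain via Talon Energy Co. → Stonebridge Services GmbH (R2): 23% × 24% × 37% = 2.0424% of Cobalt Realty LP.
Chain via Brightpath Trust → Vantage Capital LLC (R2): 74% × 61% × 48% = 21.6672% of Cobalt Realty LP.
Aggregating (R1): 2.0424% + 21.6672% = 23.7096%.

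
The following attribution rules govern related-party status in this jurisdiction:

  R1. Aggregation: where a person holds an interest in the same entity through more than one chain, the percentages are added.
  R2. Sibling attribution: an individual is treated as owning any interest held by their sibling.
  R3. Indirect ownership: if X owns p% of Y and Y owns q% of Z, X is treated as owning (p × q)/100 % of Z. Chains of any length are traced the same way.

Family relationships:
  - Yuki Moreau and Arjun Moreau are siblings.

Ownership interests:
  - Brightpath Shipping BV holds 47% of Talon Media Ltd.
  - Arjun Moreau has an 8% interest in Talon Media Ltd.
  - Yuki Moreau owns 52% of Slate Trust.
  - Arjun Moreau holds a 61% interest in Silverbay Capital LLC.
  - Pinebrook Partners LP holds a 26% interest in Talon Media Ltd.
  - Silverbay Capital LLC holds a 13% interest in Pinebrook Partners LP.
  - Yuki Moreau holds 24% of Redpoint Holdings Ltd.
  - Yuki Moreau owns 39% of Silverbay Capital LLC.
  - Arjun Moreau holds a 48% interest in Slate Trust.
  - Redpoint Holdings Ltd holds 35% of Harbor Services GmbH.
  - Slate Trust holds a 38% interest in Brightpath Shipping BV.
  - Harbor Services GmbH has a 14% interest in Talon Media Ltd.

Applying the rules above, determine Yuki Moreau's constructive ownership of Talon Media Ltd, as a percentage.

By sibling attribution (R2), Yuki Moreau is treated as also owning Arjun Moreau's interest in Slate Trust, giving 52% + 48% = 100%.
By sibling attribution (R2), Yuki Moreau is treated as also owning Arjun Moreau's interest in Silverbay Capital LLC, giving 39% + 61% = 100%.
By sibling attribution (R2), Yuki Moreau is treated as owning Arjun Moreau's 8% interest in Talon Media Ltd.
Chain via Slate Trust → Brightpath Shipping BV (R3): 100% × 38% × 47% = 17.86% of Talon Media Ltd.
Chain via Redpoint Holdings Ltd → Harbor Services GmbH (R3): 24% × 35% × 14% = 1.176% of Talon Media Ltd.
Chain via Silverbay Capital LLC → Pinebrook Partners LP (R3): 100% × 13% × 26% = 3.38% of Talon Media Ltd.
Direct interest in Talon Media Ltd: 8%.
Aggregating (R1): 17.86% + 1.176% + 3.38% + 8% = 30.416%.

30.416%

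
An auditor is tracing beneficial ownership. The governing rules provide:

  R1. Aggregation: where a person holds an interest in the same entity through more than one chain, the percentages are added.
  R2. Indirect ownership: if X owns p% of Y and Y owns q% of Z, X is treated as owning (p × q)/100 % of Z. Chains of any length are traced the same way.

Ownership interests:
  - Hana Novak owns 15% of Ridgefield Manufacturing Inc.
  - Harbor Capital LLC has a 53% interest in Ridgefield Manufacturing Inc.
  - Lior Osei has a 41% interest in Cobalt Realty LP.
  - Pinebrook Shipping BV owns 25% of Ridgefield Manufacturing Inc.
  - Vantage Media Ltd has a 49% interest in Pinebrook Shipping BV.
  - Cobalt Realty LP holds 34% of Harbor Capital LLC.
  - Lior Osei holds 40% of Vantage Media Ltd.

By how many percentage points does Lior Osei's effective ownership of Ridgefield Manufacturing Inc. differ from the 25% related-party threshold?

12.7118

Chain via Vantage Media Ltd → Pinebrook Shipping BV (R2): 40% × 49% × 25% = 4.9% of Ridgefield Manufacturing Inc.
Chain via Cobalt Realty LP → Harbor Capital LLC (R2): 41% × 34% × 53% = 7.3882% of Ridgefield Manufacturing Inc.
Aggregating (R1): 4.9% + 7.3882% = 12.2882%.
12.2882% falls short of the 25% threshold by 12.7118 percentage points.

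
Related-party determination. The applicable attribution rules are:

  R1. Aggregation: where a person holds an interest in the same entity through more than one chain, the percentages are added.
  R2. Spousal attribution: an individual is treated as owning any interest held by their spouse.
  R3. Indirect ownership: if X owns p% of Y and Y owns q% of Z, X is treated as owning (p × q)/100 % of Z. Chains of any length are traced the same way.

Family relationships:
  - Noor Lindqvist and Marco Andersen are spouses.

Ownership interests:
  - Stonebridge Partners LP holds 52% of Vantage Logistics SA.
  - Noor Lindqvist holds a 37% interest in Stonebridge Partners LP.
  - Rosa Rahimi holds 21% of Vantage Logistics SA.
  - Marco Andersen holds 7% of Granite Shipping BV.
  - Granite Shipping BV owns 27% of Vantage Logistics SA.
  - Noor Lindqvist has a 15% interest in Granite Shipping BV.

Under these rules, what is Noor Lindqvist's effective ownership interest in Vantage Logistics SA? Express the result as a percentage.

25.18%

By spousal attribution (R2), Noor Lindqvist is treated as also owning Marco Andersen's interest in Granite Shipping BV, giving 15% + 7% = 22%.
Chain via Granite Shipping BV (R3): 22% × 27% = 5.94% of Vantage Logistics SA.
Chain via Stonebridge Partners LP (R3): 37% × 52% = 19.24% of Vantage Logistics SA.
Aggregating (R1): 5.94% + 19.24% = 25.18%.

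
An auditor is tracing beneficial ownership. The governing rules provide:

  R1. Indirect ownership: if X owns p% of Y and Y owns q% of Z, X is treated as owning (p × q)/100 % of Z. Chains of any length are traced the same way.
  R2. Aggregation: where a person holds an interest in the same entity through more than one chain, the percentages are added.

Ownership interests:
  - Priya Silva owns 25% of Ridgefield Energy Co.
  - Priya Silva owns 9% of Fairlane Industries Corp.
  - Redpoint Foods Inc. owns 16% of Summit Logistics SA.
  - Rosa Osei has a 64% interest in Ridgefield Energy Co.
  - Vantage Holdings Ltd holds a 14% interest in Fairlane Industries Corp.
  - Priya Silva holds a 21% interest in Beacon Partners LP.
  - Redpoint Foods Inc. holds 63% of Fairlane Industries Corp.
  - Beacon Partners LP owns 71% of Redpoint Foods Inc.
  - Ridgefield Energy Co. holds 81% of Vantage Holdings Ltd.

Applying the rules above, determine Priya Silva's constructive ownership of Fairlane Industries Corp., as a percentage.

21.2283%

Chain via Beacon Partners LP → Redpoint Foods Inc. (R1): 21% × 71% × 63% = 9.3933% of Fairlane Industries Corp.
Chain via Ridgefield Energy Co. → Vantage Holdings Ltd (R1): 25% × 81% × 14% = 2.835% of Fairlane Industries Corp.
Direct interest in Fairlane Industries Corp: 9%.
Aggregating (R2): 9.3933% + 2.835% + 9% = 21.2283%.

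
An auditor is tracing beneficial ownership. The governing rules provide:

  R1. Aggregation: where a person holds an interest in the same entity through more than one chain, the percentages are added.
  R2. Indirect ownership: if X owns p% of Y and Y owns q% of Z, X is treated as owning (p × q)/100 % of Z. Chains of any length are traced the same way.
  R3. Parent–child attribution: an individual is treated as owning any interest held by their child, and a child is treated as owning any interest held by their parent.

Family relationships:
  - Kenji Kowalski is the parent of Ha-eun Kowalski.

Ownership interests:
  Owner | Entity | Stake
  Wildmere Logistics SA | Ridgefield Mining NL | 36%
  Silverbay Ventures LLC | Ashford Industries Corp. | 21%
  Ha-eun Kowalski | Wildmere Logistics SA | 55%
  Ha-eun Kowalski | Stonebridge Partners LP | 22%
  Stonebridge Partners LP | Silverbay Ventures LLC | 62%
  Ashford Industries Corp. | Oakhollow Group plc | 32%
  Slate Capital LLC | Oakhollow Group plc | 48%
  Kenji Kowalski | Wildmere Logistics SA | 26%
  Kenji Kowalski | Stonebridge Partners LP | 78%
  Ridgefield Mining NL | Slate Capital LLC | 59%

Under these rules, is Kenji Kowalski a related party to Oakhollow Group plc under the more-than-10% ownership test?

Yes

By parent–child attribution (R3), Kenji Kowalski is treated as also owning Ha-eun Kowalski's interest in Stonebridge Partners LP, giving 78% + 22% = 100%.
By parent–child attribution (R3), Kenji Kowalski is treated as also owning Ha-eun Kowalski's interest in Wildmere Logistics SA, giving 26% + 55% = 81%.
Chain via Stonebridge Partners LP → Silverbay Ventures LLC → Ashford Industries Corp. (R2): 100% × 62% × 21% × 32% = 4.1664% of Oakhollow Group plc.
Chain via Wildmere Logistics SA → Ridgefield Mining NL → Slate Capital LLC (R2): 81% × 36% × 59% × 48% = 8.258112% of Oakhollow Group plc.
Aggregating (R1): 4.1664% + 8.258112% = 12.424512%.
12.424512% exceeds the 10% threshold, so Kenji is a related party to Oakhollow Group plc.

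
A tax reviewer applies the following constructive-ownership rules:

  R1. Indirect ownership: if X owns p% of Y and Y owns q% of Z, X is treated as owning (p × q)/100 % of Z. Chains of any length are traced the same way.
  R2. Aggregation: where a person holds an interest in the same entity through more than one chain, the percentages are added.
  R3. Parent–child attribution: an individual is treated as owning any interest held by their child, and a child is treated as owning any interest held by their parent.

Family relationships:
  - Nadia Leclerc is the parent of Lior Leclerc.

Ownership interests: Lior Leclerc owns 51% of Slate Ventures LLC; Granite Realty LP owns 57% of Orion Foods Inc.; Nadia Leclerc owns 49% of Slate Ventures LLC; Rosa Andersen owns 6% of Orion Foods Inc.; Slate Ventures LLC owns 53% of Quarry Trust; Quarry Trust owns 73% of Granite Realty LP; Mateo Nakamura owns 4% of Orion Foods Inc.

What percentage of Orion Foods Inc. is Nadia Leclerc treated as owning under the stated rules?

22.0533%

By parent–child attribution (R3), Nadia Leclerc is treated as also owning Lior Leclerc's interest in Slate Ventures LLC, giving 49% + 51% = 100%.
Chain via Slate Ventures LLC → Quarry Trust → Granite Realty LP (R1): 100% × 53% × 73% × 57% = 22.0533% of Orion Foods Inc.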